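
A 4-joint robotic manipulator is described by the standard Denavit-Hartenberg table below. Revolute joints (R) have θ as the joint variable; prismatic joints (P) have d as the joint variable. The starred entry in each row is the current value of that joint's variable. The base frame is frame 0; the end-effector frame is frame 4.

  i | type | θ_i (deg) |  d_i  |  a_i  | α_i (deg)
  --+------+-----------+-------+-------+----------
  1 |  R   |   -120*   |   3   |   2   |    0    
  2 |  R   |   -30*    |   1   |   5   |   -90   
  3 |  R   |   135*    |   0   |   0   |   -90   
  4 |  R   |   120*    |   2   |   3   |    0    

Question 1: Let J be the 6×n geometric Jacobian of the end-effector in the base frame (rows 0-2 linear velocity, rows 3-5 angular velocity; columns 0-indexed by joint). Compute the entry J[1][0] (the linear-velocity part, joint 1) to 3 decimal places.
axis z_0 = ẑ; lever o_n−o_0 = (-6.3230,-1.8053,6.4749)
cross product → J_v[:, 0] = (1.8053,-6.3230,0.0000)
J_ω[:, 0] = z_0
entry J[1][0] = -6.3230

-6.323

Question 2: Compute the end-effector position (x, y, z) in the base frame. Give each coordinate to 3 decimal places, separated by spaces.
after link 1: o_1 = (-1.0000, -1.7321, 3.0000)
after link 2: o_2 = (-5.3301, -4.2321, 4.0000)
after link 3: o_3 = (-5.3301, -4.2321, 4.0000)
after link 4: o_4 = (-6.3230, -1.8053, 6.4749)

-6.323 -1.805 6.475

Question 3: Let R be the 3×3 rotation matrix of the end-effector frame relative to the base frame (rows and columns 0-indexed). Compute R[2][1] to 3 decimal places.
End-effector y-axis (col 1 of R) = (-0.2803,-0.7392,0.6124)
R[2][1] = 0.6124

0.612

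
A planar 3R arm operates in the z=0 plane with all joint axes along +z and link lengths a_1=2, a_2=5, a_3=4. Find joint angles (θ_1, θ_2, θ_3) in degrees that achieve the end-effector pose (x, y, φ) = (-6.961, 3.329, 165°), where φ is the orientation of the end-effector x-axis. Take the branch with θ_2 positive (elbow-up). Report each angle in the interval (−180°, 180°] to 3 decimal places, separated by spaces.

wrist centre = target − a_3·(cos φ, sin φ) = (-3.0973, 2.2937)
cos θ_2 = (14.8544−2²−5²)/(2·2·5) = -0.7073; θ_2 = 135.0140° (elbow-up)
β = atan2(2.2937,-3.0973) = 143.4780°; ψ = atan2(3.5347,-1.5364) = 113.4929°
θ_1 = β − ψ = 29.9851°
θ_3 = φ − θ_1 − θ_2 = 0.0009° (wrapped to (-180°,180°])

29.985 135.014 0.001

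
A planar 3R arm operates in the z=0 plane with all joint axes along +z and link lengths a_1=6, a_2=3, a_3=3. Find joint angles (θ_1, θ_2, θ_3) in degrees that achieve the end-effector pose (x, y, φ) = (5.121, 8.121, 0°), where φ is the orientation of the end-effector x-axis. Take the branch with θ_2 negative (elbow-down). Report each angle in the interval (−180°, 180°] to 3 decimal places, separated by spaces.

90.006 -45.015 -44.991

wrist centre = target − a_3·(cos φ, sin φ) = (2.1210, 8.1210)
cos θ_2 = (70.4493−6²−3²)/(2·6·3) = 0.7069; θ_2 = -45.0148° (elbow-down)
β = atan2(8.1210,2.1210) = 75.3628°; ψ = atan2(-2.1219,8.1208) = -14.6434°
θ_1 = β − ψ = 90.0061°
θ_3 = φ − θ_1 − θ_2 = -44.9913° (wrapped to (-180°,180°])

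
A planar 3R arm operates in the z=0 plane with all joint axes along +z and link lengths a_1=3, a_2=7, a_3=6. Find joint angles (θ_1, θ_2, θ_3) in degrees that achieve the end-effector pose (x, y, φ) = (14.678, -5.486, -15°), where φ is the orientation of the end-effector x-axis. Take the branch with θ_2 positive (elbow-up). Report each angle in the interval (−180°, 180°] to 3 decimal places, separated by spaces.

wrist centre = target − a_3·(cos φ, sin φ) = (8.8824, -3.9331)
cos θ_2 = (94.3670−3²−7²)/(2·3·7) = 0.8659; θ_2 = 30.0166° (elbow-up)
β = atan2(-3.9331,8.8824) = -23.8834°; ψ = atan2(3.5018,9.0612) = 21.1294°
θ_1 = β − ψ = -45.0128°
θ_3 = φ − θ_1 − θ_2 = -0.0037° (wrapped to (-180°,180°])

-45.013 30.017 -0.004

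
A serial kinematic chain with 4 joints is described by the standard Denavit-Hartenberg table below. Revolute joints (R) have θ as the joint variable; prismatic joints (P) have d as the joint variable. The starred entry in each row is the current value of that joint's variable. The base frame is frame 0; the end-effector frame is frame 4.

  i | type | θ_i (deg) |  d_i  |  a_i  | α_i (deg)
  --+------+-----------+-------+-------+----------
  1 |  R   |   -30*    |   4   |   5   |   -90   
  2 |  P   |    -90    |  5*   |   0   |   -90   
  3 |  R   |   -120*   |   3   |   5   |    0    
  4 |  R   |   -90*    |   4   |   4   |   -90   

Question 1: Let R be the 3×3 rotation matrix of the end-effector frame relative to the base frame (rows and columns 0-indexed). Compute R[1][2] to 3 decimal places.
0.750

End-effector z-axis (col 2 of R) = (0.4330,0.7500,-0.5000)
R[1][2] = 0.7500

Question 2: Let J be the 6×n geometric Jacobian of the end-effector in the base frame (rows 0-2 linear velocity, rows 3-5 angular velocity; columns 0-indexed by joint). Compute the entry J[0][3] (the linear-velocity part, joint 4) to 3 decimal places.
1.732

axis z_3 = (0.8660,-0.5000,-0.0000); lever o_n−o_3 = (2.4641,-3.7321,-3.4641)
cross product → J_v[:, 3] = (1.7321,3.0000,-2.0000)
J_ω[:, 3] = z_3
entry J[0][3] = 1.7321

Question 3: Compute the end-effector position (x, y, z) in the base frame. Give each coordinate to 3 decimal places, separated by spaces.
after link 1: o_1 = (4.3301, -2.5000, 4.0000)
after link 2: o_2 = (6.8301, 1.8301, 4.0000)
after link 3: o_3 = (11.5933, 4.0801, 1.5000)
after link 4: o_4 = (14.0574, 0.3481, -1.9641)

14.057 0.348 -1.964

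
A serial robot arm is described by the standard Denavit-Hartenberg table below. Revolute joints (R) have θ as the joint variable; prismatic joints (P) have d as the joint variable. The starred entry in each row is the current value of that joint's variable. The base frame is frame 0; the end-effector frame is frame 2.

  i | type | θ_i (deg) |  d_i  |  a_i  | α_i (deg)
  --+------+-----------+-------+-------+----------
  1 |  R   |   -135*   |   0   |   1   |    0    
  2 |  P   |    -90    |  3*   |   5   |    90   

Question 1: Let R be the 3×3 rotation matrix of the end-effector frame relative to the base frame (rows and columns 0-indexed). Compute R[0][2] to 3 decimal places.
End-effector z-axis (col 2 of R) = (0.7071,0.7071,0.0000)
R[0][2] = 0.7071

0.707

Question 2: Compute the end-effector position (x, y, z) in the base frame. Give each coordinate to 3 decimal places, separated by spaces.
after link 1: o_1 = (-0.7071, -0.7071, 0.0000)
after link 2: o_2 = (-4.2426, 2.8284, 3.0000)

-4.243 2.828 3.000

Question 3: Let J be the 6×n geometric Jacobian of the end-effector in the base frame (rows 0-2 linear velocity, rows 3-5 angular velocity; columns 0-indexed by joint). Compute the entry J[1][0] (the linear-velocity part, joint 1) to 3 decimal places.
-4.243

axis z_0 = ẑ; lever o_n−o_0 = (-4.2426,2.8284,3.0000)
cross product → J_v[:, 0] = (-2.8284,-4.2426,0.0000)
J_ω[:, 0] = z_0
entry J[1][0] = -4.2426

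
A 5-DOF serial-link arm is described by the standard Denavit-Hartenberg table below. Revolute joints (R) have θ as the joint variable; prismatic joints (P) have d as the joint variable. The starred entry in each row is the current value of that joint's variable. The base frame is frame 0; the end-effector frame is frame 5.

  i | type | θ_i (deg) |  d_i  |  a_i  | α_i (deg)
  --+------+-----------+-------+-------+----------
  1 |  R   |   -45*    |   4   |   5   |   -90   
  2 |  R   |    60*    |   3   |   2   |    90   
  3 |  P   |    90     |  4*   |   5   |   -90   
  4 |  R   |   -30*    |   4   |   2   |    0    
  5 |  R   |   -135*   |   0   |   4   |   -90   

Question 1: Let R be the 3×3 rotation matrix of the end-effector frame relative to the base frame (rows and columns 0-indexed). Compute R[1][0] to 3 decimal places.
End-effector x-axis (col 0 of R) = (-0.5245,-0.8415,0.1294)
R[1][0] = -0.8415

-0.842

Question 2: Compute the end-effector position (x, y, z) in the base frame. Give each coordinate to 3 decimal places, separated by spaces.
10.674 -2.375 8.750

after link 1: o_1 = (3.5355, -3.5355, 4.0000)
after link 2: o_2 = (6.3640, -2.1213, 2.2679)
after link 3: o_3 = (12.3490, -1.0353, 4.2679)
after link 4: o_4 = (12.7719, 0.9913, 8.2321)
after link 5: o_5 = (10.6738, -2.3747, 8.7497)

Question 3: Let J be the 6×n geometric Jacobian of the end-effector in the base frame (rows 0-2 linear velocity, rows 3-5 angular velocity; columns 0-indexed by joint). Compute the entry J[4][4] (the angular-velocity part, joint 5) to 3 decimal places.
0.354

axis z_4 = (-0.3536,0.3536,0.8660); lever o_n−o_4 = (-2.0981,-3.3660,0.5176)
cross product → J_v[:, 4] = (3.0981,-1.6340,1.9319)
J_ω[:, 4] = z_4
entry J[4][4] = 0.3536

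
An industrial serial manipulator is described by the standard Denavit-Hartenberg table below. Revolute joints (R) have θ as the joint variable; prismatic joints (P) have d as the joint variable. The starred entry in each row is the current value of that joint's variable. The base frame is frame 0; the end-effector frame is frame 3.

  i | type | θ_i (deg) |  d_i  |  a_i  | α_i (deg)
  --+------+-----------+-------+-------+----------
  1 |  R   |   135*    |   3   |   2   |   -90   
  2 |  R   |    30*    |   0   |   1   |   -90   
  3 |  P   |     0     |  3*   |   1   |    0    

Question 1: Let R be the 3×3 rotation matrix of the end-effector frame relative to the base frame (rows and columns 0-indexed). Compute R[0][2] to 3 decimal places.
End-effector z-axis (col 2 of R) = (0.3536,-0.3536,-0.8660)
R[0][2] = 0.3536

0.354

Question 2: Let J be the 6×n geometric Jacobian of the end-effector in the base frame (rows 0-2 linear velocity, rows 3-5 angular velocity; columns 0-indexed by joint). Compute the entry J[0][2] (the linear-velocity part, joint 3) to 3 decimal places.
prismatic axis z_2 = (0.3536,-0.3536,-0.8660)
J_v[:, 2] = z_2; J_ω[:, 2] = (0,0,0)
entry J[0][2] = 0.3536

0.354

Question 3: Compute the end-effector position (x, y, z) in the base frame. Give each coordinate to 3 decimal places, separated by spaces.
after link 1: o_1 = (-1.4142, 1.4142, 3.0000)
after link 2: o_2 = (-2.0266, 2.0266, 2.5000)
after link 3: o_3 = (-1.5783, 1.5783, -0.5981)

-1.578 1.578 -0.598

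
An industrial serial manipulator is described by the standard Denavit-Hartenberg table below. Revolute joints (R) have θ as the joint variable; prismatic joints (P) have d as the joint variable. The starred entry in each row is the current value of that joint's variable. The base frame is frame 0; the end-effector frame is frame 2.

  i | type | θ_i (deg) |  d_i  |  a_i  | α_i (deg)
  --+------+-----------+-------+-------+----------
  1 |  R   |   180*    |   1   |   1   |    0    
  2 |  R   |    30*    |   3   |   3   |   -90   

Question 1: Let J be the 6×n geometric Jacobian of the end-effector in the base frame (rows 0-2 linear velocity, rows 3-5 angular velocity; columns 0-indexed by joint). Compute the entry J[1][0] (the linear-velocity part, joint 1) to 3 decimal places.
-3.598

axis z_0 = ẑ; lever o_n−o_0 = (-3.5981,-1.5000,4.0000)
cross product → J_v[:, 0] = (1.5000,-3.5981,0.0000)
J_ω[:, 0] = z_0
entry J[1][0] = -3.5981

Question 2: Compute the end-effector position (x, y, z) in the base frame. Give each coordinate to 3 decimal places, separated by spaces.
after link 1: o_1 = (-1.0000, 0.0000, 1.0000)
after link 2: o_2 = (-3.5981, -1.5000, 4.0000)

-3.598 -1.500 4.000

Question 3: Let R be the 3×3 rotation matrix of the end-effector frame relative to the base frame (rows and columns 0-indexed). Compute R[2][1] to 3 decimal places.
-1.000

End-effector y-axis (col 1 of R) = (0.0000,-0.0000,-1.0000)
R[2][1] = -1.0000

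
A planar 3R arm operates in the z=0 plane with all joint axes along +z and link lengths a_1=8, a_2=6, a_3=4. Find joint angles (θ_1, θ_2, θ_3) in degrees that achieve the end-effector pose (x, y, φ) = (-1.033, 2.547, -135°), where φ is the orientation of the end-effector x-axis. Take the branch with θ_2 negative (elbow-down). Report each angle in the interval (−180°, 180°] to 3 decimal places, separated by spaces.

wrist centre = target − a_3·(cos φ, sin φ) = (1.7954, 5.3754)
cos θ_2 = (32.1188−8²−6²)/(2·8·6) = -0.7071; θ_2 = -134.9991° (elbow-down)
β = atan2(5.3754,1.7954) = 71.5304°; ψ = atan2(-4.2427,3.7574) = -48.4713°
θ_1 = β − ψ = 120.0016°
θ_3 = φ − θ_1 − θ_2 = -120.0025° (wrapped to (-180°,180°])

120.002 -134.999 -120.002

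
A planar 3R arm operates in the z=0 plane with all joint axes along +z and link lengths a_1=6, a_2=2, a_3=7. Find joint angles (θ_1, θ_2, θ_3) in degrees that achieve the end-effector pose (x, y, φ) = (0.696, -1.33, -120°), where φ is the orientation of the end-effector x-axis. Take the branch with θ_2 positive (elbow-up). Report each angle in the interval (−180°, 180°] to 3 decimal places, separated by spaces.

30.002 90.000 119.998

wrist centre = target − a_3·(cos φ, sin φ) = (4.1960, 4.7322)
cos θ_2 = (39.9999−6²−2²)/(2·6·2) = -0.0000; θ_2 = 90.0002° (elbow-up)
β = atan2(4.7322,4.1960) = 48.4367°; ψ = atan2(2.0000,6.0000) = 18.4350°
θ_1 = β − ψ = 30.0018°
θ_3 = φ − θ_1 − θ_2 = 119.9980° (wrapped to (-180°,180°])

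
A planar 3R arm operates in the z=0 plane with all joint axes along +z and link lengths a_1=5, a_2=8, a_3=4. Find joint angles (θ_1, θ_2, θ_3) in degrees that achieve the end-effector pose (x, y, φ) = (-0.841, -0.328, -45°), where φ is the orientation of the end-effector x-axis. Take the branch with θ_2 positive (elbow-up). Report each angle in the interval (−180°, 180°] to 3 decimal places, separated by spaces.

wrist centre = target − a_3·(cos φ, sin φ) = (-3.6694, 2.5004)
cos θ_2 = (19.7168−5²−8²)/(2·5·8) = -0.8660; θ_2 = 150.0016° (elbow-up)
β = atan2(2.5004,-3.6694) = 145.7286°; ψ = atan2(3.9998,-1.9283) = 115.7389°
θ_1 = β − ψ = 29.9898°
θ_3 = φ − θ_1 − θ_2 = 135.0086° (wrapped to (-180°,180°])

29.990 150.002 135.009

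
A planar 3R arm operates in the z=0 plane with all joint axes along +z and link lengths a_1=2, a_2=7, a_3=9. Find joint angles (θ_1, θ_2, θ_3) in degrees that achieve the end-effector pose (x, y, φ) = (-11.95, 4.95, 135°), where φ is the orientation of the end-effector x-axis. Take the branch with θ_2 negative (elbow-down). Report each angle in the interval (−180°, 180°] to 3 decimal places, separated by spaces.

wrist centre = target − a_3·(cos φ, sin φ) = (-5.5860, -1.4140)
cos θ_2 = (33.2031−2²−7²)/(2·2·7) = -0.7070; θ_2 = -134.9939° (elbow-down)
β = atan2(-1.4140,-5.5860) = -165.7954°; ψ = atan2(-4.9503,-2.9492) = -120.7852°
θ_1 = β − ψ = -45.0102°
θ_3 = φ − θ_1 − θ_2 = -44.9959° (wrapped to (-180°,180°])

-45.010 -134.994 -44.996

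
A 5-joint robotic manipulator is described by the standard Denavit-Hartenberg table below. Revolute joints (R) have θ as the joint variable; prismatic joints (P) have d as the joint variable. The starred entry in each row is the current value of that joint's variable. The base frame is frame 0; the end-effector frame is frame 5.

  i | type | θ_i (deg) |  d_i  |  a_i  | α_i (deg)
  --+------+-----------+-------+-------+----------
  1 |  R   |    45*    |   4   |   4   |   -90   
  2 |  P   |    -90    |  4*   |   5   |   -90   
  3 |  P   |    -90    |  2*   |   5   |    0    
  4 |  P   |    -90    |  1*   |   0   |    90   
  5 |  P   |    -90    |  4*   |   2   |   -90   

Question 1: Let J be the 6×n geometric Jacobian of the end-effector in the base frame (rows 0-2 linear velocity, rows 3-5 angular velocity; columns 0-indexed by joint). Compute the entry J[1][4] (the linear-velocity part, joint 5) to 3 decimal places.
-0.707

prismatic axis z_4 = (0.7071,-0.7071,-0.0000)
J_v[:, 4] = z_4; J_ω[:, 4] = (0,0,0)
entry J[1][4] = -0.7071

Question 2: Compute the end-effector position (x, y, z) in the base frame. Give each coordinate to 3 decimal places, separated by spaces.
0.000 7.071 9.000

after link 1: o_1 = (2.8284, 2.8284, 4.0000)
after link 2: o_2 = (0.0000, 5.6569, 9.0000)
after link 3: o_3 = (-2.1213, 10.6066, 9.0000)
after link 4: o_4 = (-1.4142, 11.3137, 9.0000)
after link 5: o_5 = (0.0000, 7.0711, 9.0000)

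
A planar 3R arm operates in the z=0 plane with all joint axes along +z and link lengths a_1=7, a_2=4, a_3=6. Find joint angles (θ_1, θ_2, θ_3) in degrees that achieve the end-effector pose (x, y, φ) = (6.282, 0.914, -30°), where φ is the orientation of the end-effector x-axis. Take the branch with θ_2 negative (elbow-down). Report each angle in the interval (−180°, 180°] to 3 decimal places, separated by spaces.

103.984 -150.008 16.024

wrist centre = target − a_3·(cos φ, sin φ) = (1.0858, 3.9140)
cos θ_2 = (16.4985−7²−4²)/(2·7·4) = -0.8661; θ_2 = -150.0084° (elbow-down)
β = atan2(3.9140,1.0858) = 74.4946°; ψ = atan2(-1.9995,3.5356) = -29.4895°
θ_1 = β − ψ = 103.9840°
θ_3 = φ − θ_1 − θ_2 = 16.0244° (wrapped to (-180°,180°])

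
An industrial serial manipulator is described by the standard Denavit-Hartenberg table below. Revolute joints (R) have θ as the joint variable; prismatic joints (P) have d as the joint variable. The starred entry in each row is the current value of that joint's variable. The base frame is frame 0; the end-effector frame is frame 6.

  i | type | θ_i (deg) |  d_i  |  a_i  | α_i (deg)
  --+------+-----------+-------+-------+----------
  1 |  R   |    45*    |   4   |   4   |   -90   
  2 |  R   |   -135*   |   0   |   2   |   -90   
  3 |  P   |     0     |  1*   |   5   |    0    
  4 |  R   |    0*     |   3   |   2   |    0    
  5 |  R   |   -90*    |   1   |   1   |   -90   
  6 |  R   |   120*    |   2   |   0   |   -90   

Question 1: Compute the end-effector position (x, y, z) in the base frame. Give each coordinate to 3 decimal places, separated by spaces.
after link 1: o_1 = (2.8284, 2.8284, 4.0000)
after link 2: o_2 = (1.8284, 1.8284, 5.4142)
after link 3: o_3 = (-0.1716, -0.1716, 9.6569)
after link 4: o_4 = (0.3284, 0.3284, 13.1924)
after link 5: o_5 = (0.1213, 1.5355, 13.8995)
after link 6: o_6 = (-0.8787, 0.5355, 15.3137)

-0.879 0.536 15.314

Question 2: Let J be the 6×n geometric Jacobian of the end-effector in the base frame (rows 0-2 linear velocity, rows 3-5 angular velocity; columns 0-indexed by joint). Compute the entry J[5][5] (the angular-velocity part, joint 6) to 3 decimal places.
0.707

axis z_5 = (-0.5000,-0.5000,0.7071); lever o_n−o_5 = (-1.0000,-1.0000,1.4142)
cross product → J_v[:, 5] = (-0.0000,0.0000,0.0000)
J_ω[:, 5] = z_5
entry J[5][5] = 0.7071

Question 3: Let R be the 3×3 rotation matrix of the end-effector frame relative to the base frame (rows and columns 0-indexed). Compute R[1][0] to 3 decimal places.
End-effector x-axis (col 0 of R) = (-0.0795,-0.7866,-0.6124)
R[1][0] = -0.7866

-0.787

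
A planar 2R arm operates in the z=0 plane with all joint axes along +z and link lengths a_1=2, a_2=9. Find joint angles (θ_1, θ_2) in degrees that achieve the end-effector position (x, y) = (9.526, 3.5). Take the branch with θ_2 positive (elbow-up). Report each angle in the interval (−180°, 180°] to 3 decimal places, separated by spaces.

cos θ_2 = (102.9947−2²−9²)/(2·2·9) = 0.4999; θ_2 = 60.0098° (elbow-up)
β = atan2(3.5000,9.5260) = 20.1741°; ψ = atan2(7.7950,6.4987) = 50.1821°
θ_1 = β − ψ = -30.0080°

-30.008 60.010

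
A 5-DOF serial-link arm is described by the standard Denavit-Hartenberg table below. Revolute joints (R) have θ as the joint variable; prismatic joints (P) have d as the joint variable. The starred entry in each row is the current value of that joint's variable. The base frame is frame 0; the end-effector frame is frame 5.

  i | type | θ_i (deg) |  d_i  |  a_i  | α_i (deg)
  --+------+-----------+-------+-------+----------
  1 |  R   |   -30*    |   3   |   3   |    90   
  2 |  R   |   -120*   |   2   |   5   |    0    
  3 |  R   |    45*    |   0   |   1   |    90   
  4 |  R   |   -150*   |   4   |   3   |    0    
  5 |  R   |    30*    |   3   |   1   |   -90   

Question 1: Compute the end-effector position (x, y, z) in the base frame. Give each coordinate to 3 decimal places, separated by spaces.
-5.710 3.719 -1.115

after link 1: o_1 = (2.5981, -1.5000, 3.0000)
after link 2: o_2 = (-0.5670, -1.9821, -1.3301)
after link 3: o_3 = (-0.3428, -2.1115, -2.2961)
after link 4: o_4 = (-3.5213, 1.4556, -0.8218)
after link 5: o_5 = (-5.7099, 3.7192, -1.1153)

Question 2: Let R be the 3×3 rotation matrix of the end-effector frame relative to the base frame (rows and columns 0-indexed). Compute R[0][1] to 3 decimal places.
End-effector y-axis (col 1 of R) = (0.8365,-0.4830,0.2588)
R[0][1] = 0.8365

0.837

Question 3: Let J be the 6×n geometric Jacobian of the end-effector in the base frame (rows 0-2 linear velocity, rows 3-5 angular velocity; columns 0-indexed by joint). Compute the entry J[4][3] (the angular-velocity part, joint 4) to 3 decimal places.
0.483

axis z_3 = (-0.8365,0.4830,-0.2588); lever o_n−o_3 = (-5.3670,5.8307,1.1808)
cross product → J_v[:, 3] = (2.0794,2.3768,-2.2854)
J_ω[:, 3] = z_3
entry J[4][3] = 0.4830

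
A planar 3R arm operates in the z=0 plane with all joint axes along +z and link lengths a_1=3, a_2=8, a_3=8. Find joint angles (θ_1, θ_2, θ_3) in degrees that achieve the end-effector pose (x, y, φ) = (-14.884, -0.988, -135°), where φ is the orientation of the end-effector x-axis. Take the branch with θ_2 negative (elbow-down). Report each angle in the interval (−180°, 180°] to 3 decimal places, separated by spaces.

wrist centre = target − a_3·(cos φ, sin φ) = (-9.2271, 4.6689)
cos θ_2 = (106.9384−3²−8²)/(2·3·8) = 0.7071; θ_2 = -45.0046° (elbow-down)
β = atan2(4.6689,-9.2271) = 153.1610°; ψ = atan2(-5.6573,8.6564) = -33.1662°
θ_1 = β − ψ = 186.3272°
θ_3 = φ − θ_1 − θ_2 = 83.6774° (wrapped to (-180°,180°])

-173.673 -45.005 83.677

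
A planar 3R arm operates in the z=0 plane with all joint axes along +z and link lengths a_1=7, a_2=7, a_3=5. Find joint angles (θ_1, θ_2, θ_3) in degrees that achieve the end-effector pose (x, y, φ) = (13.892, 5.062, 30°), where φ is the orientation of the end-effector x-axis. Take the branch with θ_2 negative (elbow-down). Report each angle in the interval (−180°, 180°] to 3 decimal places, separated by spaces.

60.001 -90.004 60.003

wrist centre = target − a_3·(cos φ, sin φ) = (9.5619, 2.5620)
cos θ_2 = (97.9933−7²−7²)/(2·7·7) = -0.0001; θ_2 = -90.0039° (elbow-down)
β = atan2(2.5620,9.5619) = 14.9995°; ψ = atan2(-7.0000,6.9995) = -45.0020°
θ_1 = β − ψ = 60.0014°
θ_3 = φ − θ_1 − θ_2 = 60.0025° (wrapped to (-180°,180°])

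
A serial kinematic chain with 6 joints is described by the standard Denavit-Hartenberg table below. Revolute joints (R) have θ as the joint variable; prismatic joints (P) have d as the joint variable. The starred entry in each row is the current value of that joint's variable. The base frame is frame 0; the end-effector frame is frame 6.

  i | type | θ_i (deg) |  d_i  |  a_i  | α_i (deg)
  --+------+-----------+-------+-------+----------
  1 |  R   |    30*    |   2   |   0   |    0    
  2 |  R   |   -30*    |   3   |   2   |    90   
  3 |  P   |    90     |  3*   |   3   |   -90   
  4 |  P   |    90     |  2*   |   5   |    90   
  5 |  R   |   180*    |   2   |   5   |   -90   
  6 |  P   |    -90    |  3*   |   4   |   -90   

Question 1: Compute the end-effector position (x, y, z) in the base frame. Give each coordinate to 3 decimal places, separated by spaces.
after link 1: o_1 = (0.0000, 0.0000, 2.0000)
after link 2: o_2 = (2.0000, 0.0000, 5.0000)
after link 3: o_3 = (2.0000, -3.0000, 8.0000)
after link 4: o_4 = (-0.0000, 2.0000, 8.0000)
after link 5: o_5 = (-0.0000, -3.0000, 10.0000)
after link 6: o_6 = (3.0000, -3.0000, 14.0000)

3.000 -3.000 14.000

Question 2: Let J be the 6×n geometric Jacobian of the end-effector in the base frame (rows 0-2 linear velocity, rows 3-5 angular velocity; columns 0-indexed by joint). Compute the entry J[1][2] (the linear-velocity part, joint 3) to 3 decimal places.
-1.000

prismatic axis z_2 = (0.0000,-1.0000,0.0000)
J_v[:, 2] = z_2; J_ω[:, 2] = (0,0,0)
entry J[1][2] = -1.0000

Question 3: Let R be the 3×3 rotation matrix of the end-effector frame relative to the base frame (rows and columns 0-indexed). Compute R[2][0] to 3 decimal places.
End-effector x-axis (col 0 of R) = (-0.0000,-0.0000,1.0000)
R[2][0] = 1.0000

1.000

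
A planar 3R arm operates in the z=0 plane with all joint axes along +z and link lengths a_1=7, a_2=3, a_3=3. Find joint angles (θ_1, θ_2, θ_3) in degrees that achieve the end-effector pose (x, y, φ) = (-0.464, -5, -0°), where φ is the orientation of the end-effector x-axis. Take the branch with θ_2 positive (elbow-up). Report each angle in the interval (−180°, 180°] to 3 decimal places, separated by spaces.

-149.999 120.001 29.998

wrist centre = target − a_3·(cos φ, sin φ) = (-3.4640, -5.0000)
cos θ_2 = (36.9993−7²−3²)/(2·7·3) = -0.5000; θ_2 = 120.0011° (elbow-up)
β = atan2(-5.0000,-3.4640) = -124.7142°; ψ = atan2(2.5980,5.4999) = 25.2850°
θ_1 = β − ψ = -149.9992°
θ_3 = φ − θ_1 − θ_2 = 29.9981° (wrapped to (-180°,180°])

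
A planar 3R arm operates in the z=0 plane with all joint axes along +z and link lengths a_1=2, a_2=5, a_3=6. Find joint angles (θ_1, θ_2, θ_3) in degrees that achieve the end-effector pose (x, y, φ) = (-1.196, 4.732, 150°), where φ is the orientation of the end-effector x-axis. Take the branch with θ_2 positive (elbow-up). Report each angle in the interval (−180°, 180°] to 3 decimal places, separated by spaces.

wrist centre = target − a_3·(cos φ, sin φ) = (4.0002, 1.7320)
cos θ_2 = (19.0010−2²−5²)/(2·2·5) = -0.4999; θ_2 = 119.9965° (elbow-up)
β = atan2(1.7320,4.0002) = 23.4118°; ψ = atan2(4.3303,-0.4997) = 96.5831°
θ_1 = β − ψ = -73.1713°
θ_3 = φ − θ_1 − θ_2 = 103.1748° (wrapped to (-180°,180°])

-73.171 119.997 103.175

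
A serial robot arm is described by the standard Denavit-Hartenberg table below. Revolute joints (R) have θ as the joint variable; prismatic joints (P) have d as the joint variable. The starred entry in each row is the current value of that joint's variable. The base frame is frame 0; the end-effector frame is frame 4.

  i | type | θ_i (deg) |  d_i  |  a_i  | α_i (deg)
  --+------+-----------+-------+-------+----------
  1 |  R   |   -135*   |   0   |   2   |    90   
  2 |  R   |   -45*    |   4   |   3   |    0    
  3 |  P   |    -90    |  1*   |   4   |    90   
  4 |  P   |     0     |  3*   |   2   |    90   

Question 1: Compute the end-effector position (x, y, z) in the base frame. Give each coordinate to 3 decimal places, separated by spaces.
-1.950 5.121 -4.243

after link 1: o_1 = (-1.4142, -1.4142, 0.0000)
after link 2: o_2 = (-5.7426, -0.0858, -2.1213)
after link 3: o_3 = (-4.4497, 2.6213, -4.9497)
after link 4: o_4 = (-1.9497, 5.1213, -4.2426)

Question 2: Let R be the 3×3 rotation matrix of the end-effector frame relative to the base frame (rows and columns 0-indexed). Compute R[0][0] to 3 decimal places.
0.500

End-effector x-axis (col 0 of R) = (0.5000,0.5000,-0.7071)
R[0][0] = 0.5000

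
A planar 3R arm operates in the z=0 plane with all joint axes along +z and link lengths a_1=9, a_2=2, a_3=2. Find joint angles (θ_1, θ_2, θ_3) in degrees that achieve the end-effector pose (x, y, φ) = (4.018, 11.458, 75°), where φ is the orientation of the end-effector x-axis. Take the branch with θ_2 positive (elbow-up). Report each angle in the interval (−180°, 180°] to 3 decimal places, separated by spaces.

wrist centre = target − a_3·(cos φ, sin φ) = (3.5004, 9.5261)
cos θ_2 = (103.0000−9²−2²)/(2·9·2) = 0.5000; θ_2 = 59.9999° (elbow-up)
β = atan2(9.5261,3.5004) = 69.8243°; ψ = atan2(1.7320,10.0000) = 9.8264°
θ_1 = β − ψ = 59.9978°
θ_3 = φ − θ_1 − θ_2 = -44.9978° (wrapped to (-180°,180°])

59.998 60.000 -44.998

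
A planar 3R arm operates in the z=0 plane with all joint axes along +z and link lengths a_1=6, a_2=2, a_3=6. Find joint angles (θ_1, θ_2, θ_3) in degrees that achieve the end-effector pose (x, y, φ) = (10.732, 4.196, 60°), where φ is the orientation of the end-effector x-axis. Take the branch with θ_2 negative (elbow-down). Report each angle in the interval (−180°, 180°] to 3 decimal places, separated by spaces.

-0.001 -30.002 90.003

wrist centre = target − a_3·(cos φ, sin φ) = (7.7320, -1.0002)
cos θ_2 = (60.7841−6²−2²)/(2·6·2) = 0.8660; θ_2 = -30.0023° (elbow-down)
β = atan2(-1.0002,7.7320) = -7.3704°; ψ = atan2(-1.0001,7.7320) = -7.3698°
θ_1 = β − ψ = -0.0006°
θ_3 = φ − θ_1 − θ_2 = 90.0029° (wrapped to (-180°,180°])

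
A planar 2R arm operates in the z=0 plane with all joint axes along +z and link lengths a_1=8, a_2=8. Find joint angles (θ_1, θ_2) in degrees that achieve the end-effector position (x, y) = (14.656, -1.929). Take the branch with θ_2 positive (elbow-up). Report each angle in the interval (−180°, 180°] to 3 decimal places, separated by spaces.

-29.995 44.994

cos θ_2 = (218.5194−8²−8²)/(2·8·8) = 0.7072; θ_2 = 44.9939° (elbow-up)
β = atan2(-1.9290,14.6560) = -7.4981°; ψ = atan2(5.6562,13.6575) = 22.4969°
θ_1 = β − ψ = -29.9950°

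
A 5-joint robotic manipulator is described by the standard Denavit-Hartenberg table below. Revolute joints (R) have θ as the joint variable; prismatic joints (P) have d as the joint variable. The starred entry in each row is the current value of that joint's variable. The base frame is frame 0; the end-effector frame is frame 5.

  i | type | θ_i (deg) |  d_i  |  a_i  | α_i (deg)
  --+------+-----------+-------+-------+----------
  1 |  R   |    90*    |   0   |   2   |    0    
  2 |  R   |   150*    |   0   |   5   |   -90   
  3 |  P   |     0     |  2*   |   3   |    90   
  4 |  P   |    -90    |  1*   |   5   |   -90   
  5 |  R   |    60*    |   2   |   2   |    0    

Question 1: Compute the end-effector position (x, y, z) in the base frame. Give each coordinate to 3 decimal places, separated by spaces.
after link 1: o_1 = (0.0000, 2.0000, 0.0000)
after link 2: o_2 = (-2.5000, -2.3301, 0.0000)
after link 3: o_3 = (-2.2679, -5.9282, 0.0000)
after link 4: o_4 = (-6.5981, -3.4282, 1.0000)
after link 5: o_5 = (-8.4641, -4.6603, -0.7321)

-8.464 -4.660 -0.732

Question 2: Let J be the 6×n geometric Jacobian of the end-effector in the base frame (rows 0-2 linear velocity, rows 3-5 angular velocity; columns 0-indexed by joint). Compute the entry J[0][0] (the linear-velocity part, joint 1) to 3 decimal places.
axis z_0 = ẑ; lever o_n−o_0 = (-8.4641,-4.6603,-0.7321)
cross product → J_v[:, 0] = (4.6603,-8.4641,0.0000)
J_ω[:, 0] = z_0
entry J[0][0] = 4.6603

4.660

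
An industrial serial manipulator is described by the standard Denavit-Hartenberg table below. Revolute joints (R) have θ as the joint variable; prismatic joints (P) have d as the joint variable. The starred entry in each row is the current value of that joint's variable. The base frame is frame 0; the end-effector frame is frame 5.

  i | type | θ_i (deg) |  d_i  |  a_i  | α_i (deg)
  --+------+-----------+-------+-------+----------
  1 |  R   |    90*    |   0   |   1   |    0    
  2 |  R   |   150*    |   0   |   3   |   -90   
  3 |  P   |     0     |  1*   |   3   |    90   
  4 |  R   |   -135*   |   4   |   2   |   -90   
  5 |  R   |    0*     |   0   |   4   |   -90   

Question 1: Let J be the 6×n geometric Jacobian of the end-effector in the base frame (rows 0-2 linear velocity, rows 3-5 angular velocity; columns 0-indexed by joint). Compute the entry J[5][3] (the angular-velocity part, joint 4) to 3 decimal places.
axis z_3 = (0.0000,0.0000,1.0000); lever o_n−o_3 = (-1.5529,5.7956,4.0000)
cross product → J_v[:, 3] = (-5.7956,-1.5529,0.0000)
J_ω[:, 3] = z_3
entry J[5][3] = 1.0000

1.000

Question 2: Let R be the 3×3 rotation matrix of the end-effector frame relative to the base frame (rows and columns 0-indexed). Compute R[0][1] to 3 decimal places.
End-effector y-axis (col 1 of R) = (0.9659,0.2588,-0.0000)
R[0][1] = 0.9659

0.966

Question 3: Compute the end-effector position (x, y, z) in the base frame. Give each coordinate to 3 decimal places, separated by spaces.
after link 1: o_1 = (0.0000, 1.0000, 0.0000)
after link 2: o_2 = (-1.5000, -1.5981, 0.0000)
after link 3: o_3 = (-2.1340, -4.6962, 0.0000)
after link 4: o_4 = (-2.6516, -2.7643, 4.0000)
after link 5: o_5 = (-3.6869, 1.0994, 4.0000)

-3.687 1.099 4.000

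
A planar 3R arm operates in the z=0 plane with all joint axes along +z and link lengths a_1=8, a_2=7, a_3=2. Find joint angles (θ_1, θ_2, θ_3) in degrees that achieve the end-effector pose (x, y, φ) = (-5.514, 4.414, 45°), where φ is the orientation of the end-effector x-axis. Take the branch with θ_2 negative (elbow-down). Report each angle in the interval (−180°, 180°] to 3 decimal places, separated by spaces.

-149.998 -120.001 -45.001

wrist centre = target − a_3·(cos φ, sin φ) = (-6.9282, 2.9998)
cos θ_2 = (56.9989−8²−7²)/(2·8·7) = -0.5000; θ_2 = -120.0007° (elbow-down)
β = atan2(2.9998,-6.9282) = 156.5883°; ψ = atan2(-6.0621,4.4999) = -53.4135°
θ_1 = β − ψ = 210.0018°
θ_3 = φ − θ_1 − θ_2 = -45.0011° (wrapped to (-180°,180°])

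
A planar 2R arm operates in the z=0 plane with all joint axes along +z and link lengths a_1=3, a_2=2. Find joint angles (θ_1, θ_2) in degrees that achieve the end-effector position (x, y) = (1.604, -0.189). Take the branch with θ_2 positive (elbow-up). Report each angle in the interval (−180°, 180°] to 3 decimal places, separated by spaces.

cos θ_2 = (2.6085−3²−2²)/(2·3·2) = -0.8660; θ_2 = 149.9920° (elbow-up)
β = atan2(-0.1890,1.6040) = -6.7202°; ψ = atan2(1.0002,1.2681) = 38.2657°
θ_1 = β − ψ = -44.9859°

-44.986 149.992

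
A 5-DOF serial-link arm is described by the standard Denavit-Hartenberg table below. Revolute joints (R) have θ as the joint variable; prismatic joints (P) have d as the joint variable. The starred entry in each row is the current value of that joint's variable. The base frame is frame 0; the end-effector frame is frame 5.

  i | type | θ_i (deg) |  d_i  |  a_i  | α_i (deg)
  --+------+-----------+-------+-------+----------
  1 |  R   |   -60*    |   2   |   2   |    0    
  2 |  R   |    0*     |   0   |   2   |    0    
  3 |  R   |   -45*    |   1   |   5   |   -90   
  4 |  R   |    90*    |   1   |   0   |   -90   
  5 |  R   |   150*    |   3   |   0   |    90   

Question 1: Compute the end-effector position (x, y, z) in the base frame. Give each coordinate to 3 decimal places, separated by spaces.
after link 1: o_1 = (1.0000, -1.7321, 2.0000)
after link 2: o_2 = (2.0000, -3.4641, 2.0000)
after link 3: o_3 = (0.7059, -8.2937, 3.0000)
after link 4: o_4 = (1.6718, -8.5525, 3.0000)
after link 5: o_5 = (2.4483, -5.6548, 3.0000)

2.448 -5.655 3.000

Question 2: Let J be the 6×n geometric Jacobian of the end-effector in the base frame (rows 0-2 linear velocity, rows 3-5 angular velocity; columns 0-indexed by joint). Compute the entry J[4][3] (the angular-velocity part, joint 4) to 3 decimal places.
axis z_3 = (0.9659,-0.2588,0.0000); lever o_n−o_3 = (1.7424,2.6390,0.0000)
cross product → J_v[:, 3] = (-0.0000,0.0000,3.0000)
J_ω[:, 3] = z_3
entry J[4][3] = -0.2588

-0.259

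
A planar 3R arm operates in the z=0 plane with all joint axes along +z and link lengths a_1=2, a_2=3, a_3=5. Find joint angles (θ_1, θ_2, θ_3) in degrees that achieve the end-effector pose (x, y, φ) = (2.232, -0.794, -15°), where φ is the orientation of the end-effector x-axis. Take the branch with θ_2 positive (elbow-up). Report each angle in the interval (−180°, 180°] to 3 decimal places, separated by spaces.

wrist centre = target − a_3·(cos φ, sin φ) = (-2.5976, 0.5001)
cos θ_2 = (6.9978−2²−3²)/(2·2·3) = -0.5002; θ_2 = 120.0123° (elbow-up)
β = atan2(0.5001,-2.5976) = 169.1028°; ψ = atan2(2.5978,0.4994) = 79.1171°
θ_1 = β − ψ = 89.9856°
θ_3 = φ − θ_1 − θ_2 = 135.0021° (wrapped to (-180°,180°])

89.986 120.012 135.002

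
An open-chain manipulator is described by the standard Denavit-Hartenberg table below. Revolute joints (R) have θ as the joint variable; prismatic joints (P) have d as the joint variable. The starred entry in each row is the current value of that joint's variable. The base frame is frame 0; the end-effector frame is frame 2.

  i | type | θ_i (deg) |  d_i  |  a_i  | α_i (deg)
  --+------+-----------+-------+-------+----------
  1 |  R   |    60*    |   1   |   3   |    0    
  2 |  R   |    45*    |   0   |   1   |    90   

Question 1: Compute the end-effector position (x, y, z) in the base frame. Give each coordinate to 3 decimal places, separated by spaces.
1.241 3.564 1.000

after link 1: o_1 = (1.5000, 2.5981, 1.0000)
after link 2: o_2 = (1.2412, 3.5640, 1.0000)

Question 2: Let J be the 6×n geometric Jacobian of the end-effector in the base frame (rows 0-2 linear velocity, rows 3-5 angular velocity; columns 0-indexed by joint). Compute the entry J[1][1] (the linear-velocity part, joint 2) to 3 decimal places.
-0.259

axis z_1 = (0.0000,0.0000,1.0000); lever o_n−o_1 = (-0.2588,0.9659,0.0000)
cross product → J_v[:, 1] = (-0.9659,-0.2588,0.0000)
J_ω[:, 1] = z_1
entry J[1][1] = -0.2588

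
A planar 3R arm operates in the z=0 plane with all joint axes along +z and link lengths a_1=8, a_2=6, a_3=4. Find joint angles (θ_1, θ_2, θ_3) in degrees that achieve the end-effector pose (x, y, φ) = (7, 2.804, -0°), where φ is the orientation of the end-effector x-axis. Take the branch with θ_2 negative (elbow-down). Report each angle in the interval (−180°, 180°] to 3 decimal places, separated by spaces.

wrist centre = target − a_3·(cos φ, sin φ) = (3.0000, 2.8040)
cos θ_2 = (16.8624−8²−6²)/(2·8·6) = -0.8660; θ_2 = -149.9990° (elbow-down)
β = atan2(2.8040,3.0000) = 43.0659°; ψ = atan2(-3.0001,2.8039) = -46.9360°
θ_1 = β − ψ = 90.0019°
θ_3 = φ − θ_1 − θ_2 = 59.9971° (wrapped to (-180°,180°])

90.002 -149.999 59.997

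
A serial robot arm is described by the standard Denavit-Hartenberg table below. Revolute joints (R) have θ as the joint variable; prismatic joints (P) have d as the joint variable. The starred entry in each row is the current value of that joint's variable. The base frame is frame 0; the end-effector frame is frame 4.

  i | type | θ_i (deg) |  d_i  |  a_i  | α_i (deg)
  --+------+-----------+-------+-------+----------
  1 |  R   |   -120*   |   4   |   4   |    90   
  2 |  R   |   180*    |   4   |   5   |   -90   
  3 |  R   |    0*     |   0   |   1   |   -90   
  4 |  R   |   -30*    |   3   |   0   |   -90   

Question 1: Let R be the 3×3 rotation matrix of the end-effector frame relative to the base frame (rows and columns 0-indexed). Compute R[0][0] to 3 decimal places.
0.433

End-effector x-axis (col 0 of R) = (0.4330,0.7500,-0.5000)
R[0][0] = 0.4330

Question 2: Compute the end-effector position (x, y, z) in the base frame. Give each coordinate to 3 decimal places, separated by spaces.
after link 1: o_1 = (-2.0000, -3.4641, 4.0000)
after link 2: o_2 = (-2.9641, 2.8660, 4.0000)
after link 3: o_3 = (-2.4641, 3.7321, 4.0000)
after link 4: o_4 = (0.1340, 2.2321, 4.0000)

0.134 2.232 4.000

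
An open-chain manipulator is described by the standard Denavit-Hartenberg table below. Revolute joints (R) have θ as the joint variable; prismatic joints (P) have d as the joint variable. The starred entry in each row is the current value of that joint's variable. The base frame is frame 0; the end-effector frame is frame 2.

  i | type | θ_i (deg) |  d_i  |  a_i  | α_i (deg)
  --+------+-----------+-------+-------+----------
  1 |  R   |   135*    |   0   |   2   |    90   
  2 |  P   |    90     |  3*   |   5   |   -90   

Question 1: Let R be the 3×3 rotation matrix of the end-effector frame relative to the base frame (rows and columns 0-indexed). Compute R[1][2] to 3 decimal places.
End-effector z-axis (col 2 of R) = (0.7071,-0.7071,0.0000)
R[1][2] = -0.7071

-0.707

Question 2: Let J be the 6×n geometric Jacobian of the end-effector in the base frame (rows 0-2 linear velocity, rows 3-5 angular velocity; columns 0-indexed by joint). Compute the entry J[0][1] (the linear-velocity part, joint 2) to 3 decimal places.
prismatic axis z_1 = (0.7071,0.7071,0.0000)
J_v[:, 1] = z_1; J_ω[:, 1] = (0,0,0)
entry J[0][1] = 0.7071

0.707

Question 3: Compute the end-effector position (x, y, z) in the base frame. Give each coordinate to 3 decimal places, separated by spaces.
after link 1: o_1 = (-1.4142, 1.4142, 0.0000)
after link 2: o_2 = (0.7071, 3.5355, 5.0000)

0.707 3.536 5.000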